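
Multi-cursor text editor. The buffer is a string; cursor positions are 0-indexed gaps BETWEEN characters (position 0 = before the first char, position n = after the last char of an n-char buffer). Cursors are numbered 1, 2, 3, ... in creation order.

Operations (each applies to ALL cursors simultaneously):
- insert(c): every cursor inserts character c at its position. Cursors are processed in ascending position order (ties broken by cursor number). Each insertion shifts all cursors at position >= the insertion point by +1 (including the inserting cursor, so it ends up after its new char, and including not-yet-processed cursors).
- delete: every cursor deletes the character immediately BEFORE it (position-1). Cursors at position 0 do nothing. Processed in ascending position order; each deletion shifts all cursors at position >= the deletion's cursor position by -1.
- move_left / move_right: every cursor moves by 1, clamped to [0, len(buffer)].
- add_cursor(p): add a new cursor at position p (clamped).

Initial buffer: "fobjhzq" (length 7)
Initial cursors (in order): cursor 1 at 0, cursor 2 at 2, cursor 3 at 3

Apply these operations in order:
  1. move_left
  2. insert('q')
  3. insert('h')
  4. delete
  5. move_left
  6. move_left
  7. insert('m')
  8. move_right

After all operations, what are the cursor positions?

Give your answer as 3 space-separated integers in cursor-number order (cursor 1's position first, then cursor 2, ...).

Answer: 2 4 7

Derivation:
After op 1 (move_left): buffer="fobjhzq" (len 7), cursors c1@0 c2@1 c3@2, authorship .......
After op 2 (insert('q')): buffer="qfqoqbjhzq" (len 10), cursors c1@1 c2@3 c3@5, authorship 1.2.3.....
After op 3 (insert('h')): buffer="qhfqhoqhbjhzq" (len 13), cursors c1@2 c2@5 c3@8, authorship 11.22.33.....
After op 4 (delete): buffer="qfqoqbjhzq" (len 10), cursors c1@1 c2@3 c3@5, authorship 1.2.3.....
After op 5 (move_left): buffer="qfqoqbjhzq" (len 10), cursors c1@0 c2@2 c3@4, authorship 1.2.3.....
After op 6 (move_left): buffer="qfqoqbjhzq" (len 10), cursors c1@0 c2@1 c3@3, authorship 1.2.3.....
After op 7 (insert('m')): buffer="mqmfqmoqbjhzq" (len 13), cursors c1@1 c2@3 c3@6, authorship 112.23.3.....
After op 8 (move_right): buffer="mqmfqmoqbjhzq" (len 13), cursors c1@2 c2@4 c3@7, authorship 112.23.3.....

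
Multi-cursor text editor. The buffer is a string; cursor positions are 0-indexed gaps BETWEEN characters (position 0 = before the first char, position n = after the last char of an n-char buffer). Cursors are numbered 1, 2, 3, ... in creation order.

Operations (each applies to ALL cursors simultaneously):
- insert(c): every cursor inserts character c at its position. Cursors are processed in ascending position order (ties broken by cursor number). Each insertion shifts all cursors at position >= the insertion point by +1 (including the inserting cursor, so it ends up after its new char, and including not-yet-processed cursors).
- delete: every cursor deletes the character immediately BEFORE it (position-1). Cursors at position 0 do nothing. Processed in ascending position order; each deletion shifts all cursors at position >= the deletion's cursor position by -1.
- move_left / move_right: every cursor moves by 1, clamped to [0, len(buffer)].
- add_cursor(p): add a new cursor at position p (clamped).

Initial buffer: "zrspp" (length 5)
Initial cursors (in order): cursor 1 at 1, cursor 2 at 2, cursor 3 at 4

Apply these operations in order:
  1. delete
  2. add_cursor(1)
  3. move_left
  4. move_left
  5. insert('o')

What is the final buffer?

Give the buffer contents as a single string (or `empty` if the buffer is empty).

After op 1 (delete): buffer="sp" (len 2), cursors c1@0 c2@0 c3@1, authorship ..
After op 2 (add_cursor(1)): buffer="sp" (len 2), cursors c1@0 c2@0 c3@1 c4@1, authorship ..
After op 3 (move_left): buffer="sp" (len 2), cursors c1@0 c2@0 c3@0 c4@0, authorship ..
After op 4 (move_left): buffer="sp" (len 2), cursors c1@0 c2@0 c3@0 c4@0, authorship ..
After op 5 (insert('o')): buffer="oooosp" (len 6), cursors c1@4 c2@4 c3@4 c4@4, authorship 1234..

Answer: oooosp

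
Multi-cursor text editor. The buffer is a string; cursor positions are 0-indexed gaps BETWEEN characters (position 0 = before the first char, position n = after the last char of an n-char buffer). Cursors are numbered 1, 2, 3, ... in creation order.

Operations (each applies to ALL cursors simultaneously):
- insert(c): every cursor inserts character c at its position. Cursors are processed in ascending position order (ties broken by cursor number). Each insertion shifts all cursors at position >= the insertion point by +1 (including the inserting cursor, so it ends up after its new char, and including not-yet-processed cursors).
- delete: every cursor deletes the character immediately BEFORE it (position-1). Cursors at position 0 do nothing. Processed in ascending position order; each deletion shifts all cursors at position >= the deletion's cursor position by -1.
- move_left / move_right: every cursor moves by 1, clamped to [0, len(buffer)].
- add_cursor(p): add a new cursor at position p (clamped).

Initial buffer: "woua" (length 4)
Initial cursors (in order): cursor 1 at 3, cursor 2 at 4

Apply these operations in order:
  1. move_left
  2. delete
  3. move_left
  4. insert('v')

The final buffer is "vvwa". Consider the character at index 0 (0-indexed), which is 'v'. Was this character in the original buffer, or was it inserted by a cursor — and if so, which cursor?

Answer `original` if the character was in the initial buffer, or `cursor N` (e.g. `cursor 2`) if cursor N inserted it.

Answer: cursor 1

Derivation:
After op 1 (move_left): buffer="woua" (len 4), cursors c1@2 c2@3, authorship ....
After op 2 (delete): buffer="wa" (len 2), cursors c1@1 c2@1, authorship ..
After op 3 (move_left): buffer="wa" (len 2), cursors c1@0 c2@0, authorship ..
After op 4 (insert('v')): buffer="vvwa" (len 4), cursors c1@2 c2@2, authorship 12..
Authorship (.=original, N=cursor N): 1 2 . .
Index 0: author = 1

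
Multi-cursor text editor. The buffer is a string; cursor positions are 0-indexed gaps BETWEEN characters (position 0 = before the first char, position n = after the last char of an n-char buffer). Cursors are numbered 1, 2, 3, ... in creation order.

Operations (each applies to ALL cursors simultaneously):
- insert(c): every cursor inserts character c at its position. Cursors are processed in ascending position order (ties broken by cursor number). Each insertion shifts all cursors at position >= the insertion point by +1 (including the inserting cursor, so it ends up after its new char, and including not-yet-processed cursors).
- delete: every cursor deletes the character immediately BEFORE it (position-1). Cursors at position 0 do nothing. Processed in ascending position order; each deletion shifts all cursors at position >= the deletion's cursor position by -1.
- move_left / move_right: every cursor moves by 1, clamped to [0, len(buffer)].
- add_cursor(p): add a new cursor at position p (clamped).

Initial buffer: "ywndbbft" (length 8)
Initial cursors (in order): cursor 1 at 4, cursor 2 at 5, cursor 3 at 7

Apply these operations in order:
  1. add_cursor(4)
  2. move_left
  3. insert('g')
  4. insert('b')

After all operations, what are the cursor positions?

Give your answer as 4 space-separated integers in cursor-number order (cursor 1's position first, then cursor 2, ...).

Answer: 7 10 14 7

Derivation:
After op 1 (add_cursor(4)): buffer="ywndbbft" (len 8), cursors c1@4 c4@4 c2@5 c3@7, authorship ........
After op 2 (move_left): buffer="ywndbbft" (len 8), cursors c1@3 c4@3 c2@4 c3@6, authorship ........
After op 3 (insert('g')): buffer="ywnggdgbbgft" (len 12), cursors c1@5 c4@5 c2@7 c3@10, authorship ...14.2..3..
After op 4 (insert('b')): buffer="ywnggbbdgbbbgbft" (len 16), cursors c1@7 c4@7 c2@10 c3@14, authorship ...1414.22..33..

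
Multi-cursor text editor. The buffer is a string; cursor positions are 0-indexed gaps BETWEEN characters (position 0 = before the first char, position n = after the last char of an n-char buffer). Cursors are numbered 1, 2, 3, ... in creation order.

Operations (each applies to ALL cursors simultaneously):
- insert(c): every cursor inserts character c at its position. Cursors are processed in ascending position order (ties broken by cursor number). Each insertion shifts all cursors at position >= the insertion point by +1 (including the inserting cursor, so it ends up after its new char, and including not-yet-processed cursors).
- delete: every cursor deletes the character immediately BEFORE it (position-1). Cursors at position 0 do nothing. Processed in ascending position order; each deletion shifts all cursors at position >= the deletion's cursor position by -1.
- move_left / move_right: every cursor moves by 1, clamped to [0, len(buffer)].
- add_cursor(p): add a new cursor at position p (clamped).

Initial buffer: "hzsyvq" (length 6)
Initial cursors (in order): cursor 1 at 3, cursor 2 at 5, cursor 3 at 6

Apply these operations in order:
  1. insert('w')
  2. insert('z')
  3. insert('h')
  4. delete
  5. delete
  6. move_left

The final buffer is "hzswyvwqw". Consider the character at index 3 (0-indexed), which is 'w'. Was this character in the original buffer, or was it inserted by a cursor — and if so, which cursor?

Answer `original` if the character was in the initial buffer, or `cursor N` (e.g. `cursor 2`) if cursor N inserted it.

After op 1 (insert('w')): buffer="hzswyvwqw" (len 9), cursors c1@4 c2@7 c3@9, authorship ...1..2.3
After op 2 (insert('z')): buffer="hzswzyvwzqwz" (len 12), cursors c1@5 c2@9 c3@12, authorship ...11..22.33
After op 3 (insert('h')): buffer="hzswzhyvwzhqwzh" (len 15), cursors c1@6 c2@11 c3@15, authorship ...111..222.333
After op 4 (delete): buffer="hzswzyvwzqwz" (len 12), cursors c1@5 c2@9 c3@12, authorship ...11..22.33
After op 5 (delete): buffer="hzswyvwqw" (len 9), cursors c1@4 c2@7 c3@9, authorship ...1..2.3
After op 6 (move_left): buffer="hzswyvwqw" (len 9), cursors c1@3 c2@6 c3@8, authorship ...1..2.3
Authorship (.=original, N=cursor N): . . . 1 . . 2 . 3
Index 3: author = 1

Answer: cursor 1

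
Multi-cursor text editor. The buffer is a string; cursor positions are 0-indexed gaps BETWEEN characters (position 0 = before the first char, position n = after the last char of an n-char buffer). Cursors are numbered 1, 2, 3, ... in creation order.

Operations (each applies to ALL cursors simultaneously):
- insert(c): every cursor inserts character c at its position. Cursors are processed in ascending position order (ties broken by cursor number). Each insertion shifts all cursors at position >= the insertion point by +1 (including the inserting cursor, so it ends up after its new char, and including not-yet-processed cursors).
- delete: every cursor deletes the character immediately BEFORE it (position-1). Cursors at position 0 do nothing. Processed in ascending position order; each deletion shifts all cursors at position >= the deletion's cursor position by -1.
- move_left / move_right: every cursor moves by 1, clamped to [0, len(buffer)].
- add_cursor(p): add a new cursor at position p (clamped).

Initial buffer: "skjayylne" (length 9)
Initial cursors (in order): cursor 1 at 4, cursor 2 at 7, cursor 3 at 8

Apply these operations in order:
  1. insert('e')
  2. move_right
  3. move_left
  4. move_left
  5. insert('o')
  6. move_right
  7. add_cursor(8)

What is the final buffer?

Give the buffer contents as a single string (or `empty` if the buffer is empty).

After op 1 (insert('e')): buffer="skjaeyylenee" (len 12), cursors c1@5 c2@9 c3@11, authorship ....1...2.3.
After op 2 (move_right): buffer="skjaeyylenee" (len 12), cursors c1@6 c2@10 c3@12, authorship ....1...2.3.
After op 3 (move_left): buffer="skjaeyylenee" (len 12), cursors c1@5 c2@9 c3@11, authorship ....1...2.3.
After op 4 (move_left): buffer="skjaeyylenee" (len 12), cursors c1@4 c2@8 c3@10, authorship ....1...2.3.
After op 5 (insert('o')): buffer="skjaoeyyloenoee" (len 15), cursors c1@5 c2@10 c3@13, authorship ....11...22.33.
After op 6 (move_right): buffer="skjaoeyyloenoee" (len 15), cursors c1@6 c2@11 c3@14, authorship ....11...22.33.
After op 7 (add_cursor(8)): buffer="skjaoeyyloenoee" (len 15), cursors c1@6 c4@8 c2@11 c3@14, authorship ....11...22.33.

Answer: skjaoeyyloenoee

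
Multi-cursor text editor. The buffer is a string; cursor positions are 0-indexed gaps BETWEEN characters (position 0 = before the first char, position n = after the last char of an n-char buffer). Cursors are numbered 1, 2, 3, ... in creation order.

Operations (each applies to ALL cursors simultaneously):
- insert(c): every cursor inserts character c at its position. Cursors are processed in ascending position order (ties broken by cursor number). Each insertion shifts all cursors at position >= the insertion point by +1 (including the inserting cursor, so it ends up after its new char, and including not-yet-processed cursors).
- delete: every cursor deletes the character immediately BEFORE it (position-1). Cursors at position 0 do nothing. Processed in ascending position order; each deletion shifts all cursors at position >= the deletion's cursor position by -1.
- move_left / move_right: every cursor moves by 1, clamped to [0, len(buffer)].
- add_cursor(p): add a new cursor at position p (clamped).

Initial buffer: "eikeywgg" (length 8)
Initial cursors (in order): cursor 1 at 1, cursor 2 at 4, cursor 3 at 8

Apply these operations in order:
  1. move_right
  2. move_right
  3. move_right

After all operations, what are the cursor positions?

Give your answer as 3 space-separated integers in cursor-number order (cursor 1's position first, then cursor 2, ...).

Answer: 4 7 8

Derivation:
After op 1 (move_right): buffer="eikeywgg" (len 8), cursors c1@2 c2@5 c3@8, authorship ........
After op 2 (move_right): buffer="eikeywgg" (len 8), cursors c1@3 c2@6 c3@8, authorship ........
After op 3 (move_right): buffer="eikeywgg" (len 8), cursors c1@4 c2@7 c3@8, authorship ........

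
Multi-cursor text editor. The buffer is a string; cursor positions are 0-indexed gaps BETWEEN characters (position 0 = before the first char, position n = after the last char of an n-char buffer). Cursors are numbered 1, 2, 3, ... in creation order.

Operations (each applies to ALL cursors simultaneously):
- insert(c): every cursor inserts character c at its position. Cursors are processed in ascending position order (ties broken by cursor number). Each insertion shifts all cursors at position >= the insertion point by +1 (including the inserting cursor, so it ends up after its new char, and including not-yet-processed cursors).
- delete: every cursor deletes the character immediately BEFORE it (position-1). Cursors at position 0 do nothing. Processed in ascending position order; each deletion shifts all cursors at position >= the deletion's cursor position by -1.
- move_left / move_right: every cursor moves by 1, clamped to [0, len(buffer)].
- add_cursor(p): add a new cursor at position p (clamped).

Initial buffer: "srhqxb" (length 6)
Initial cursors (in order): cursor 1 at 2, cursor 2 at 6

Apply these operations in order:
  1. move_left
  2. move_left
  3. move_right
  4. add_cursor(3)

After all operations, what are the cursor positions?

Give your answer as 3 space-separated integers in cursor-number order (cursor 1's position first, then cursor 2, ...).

After op 1 (move_left): buffer="srhqxb" (len 6), cursors c1@1 c2@5, authorship ......
After op 2 (move_left): buffer="srhqxb" (len 6), cursors c1@0 c2@4, authorship ......
After op 3 (move_right): buffer="srhqxb" (len 6), cursors c1@1 c2@5, authorship ......
After op 4 (add_cursor(3)): buffer="srhqxb" (len 6), cursors c1@1 c3@3 c2@5, authorship ......

Answer: 1 5 3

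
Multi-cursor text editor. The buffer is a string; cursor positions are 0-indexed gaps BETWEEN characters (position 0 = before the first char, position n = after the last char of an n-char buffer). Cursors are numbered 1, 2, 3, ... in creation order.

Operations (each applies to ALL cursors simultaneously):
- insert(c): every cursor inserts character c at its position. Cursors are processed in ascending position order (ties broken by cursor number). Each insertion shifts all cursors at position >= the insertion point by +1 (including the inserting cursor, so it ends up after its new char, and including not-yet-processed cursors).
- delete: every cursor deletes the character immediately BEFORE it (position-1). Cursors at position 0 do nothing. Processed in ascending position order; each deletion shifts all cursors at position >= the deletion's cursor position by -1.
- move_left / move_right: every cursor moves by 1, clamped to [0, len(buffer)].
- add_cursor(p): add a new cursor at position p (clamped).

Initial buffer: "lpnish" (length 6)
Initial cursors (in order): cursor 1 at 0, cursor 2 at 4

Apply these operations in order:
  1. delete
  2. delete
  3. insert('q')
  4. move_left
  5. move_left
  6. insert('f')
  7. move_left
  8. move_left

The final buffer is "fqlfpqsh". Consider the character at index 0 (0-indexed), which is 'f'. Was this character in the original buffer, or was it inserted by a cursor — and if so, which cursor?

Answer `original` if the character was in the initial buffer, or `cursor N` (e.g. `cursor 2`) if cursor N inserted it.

After op 1 (delete): buffer="lpnsh" (len 5), cursors c1@0 c2@3, authorship .....
After op 2 (delete): buffer="lpsh" (len 4), cursors c1@0 c2@2, authorship ....
After op 3 (insert('q')): buffer="qlpqsh" (len 6), cursors c1@1 c2@4, authorship 1..2..
After op 4 (move_left): buffer="qlpqsh" (len 6), cursors c1@0 c2@3, authorship 1..2..
After op 5 (move_left): buffer="qlpqsh" (len 6), cursors c1@0 c2@2, authorship 1..2..
After op 6 (insert('f')): buffer="fqlfpqsh" (len 8), cursors c1@1 c2@4, authorship 11.2.2..
After op 7 (move_left): buffer="fqlfpqsh" (len 8), cursors c1@0 c2@3, authorship 11.2.2..
After op 8 (move_left): buffer="fqlfpqsh" (len 8), cursors c1@0 c2@2, authorship 11.2.2..
Authorship (.=original, N=cursor N): 1 1 . 2 . 2 . .
Index 0: author = 1

Answer: cursor 1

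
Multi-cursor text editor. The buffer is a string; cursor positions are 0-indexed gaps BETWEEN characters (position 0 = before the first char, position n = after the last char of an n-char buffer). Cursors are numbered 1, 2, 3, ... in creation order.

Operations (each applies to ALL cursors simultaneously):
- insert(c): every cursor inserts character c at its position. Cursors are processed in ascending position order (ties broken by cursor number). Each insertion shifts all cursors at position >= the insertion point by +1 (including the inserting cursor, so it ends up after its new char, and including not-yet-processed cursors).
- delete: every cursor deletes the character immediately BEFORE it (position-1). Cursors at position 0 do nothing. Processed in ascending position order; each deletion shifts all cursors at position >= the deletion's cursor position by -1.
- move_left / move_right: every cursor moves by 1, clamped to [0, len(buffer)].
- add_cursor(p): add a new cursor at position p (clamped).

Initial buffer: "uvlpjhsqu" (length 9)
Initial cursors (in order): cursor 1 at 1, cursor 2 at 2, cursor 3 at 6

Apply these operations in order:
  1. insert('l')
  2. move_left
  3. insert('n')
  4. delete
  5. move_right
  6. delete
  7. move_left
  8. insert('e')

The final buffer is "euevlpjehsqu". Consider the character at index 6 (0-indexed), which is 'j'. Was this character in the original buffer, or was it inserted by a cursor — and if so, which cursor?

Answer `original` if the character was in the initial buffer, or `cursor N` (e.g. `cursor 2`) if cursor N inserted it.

Answer: original

Derivation:
After op 1 (insert('l')): buffer="ulvllpjhlsqu" (len 12), cursors c1@2 c2@4 c3@9, authorship .1.2....3...
After op 2 (move_left): buffer="ulvllpjhlsqu" (len 12), cursors c1@1 c2@3 c3@8, authorship .1.2....3...
After op 3 (insert('n')): buffer="unlvnllpjhnlsqu" (len 15), cursors c1@2 c2@5 c3@11, authorship .11.22....33...
After op 4 (delete): buffer="ulvllpjhlsqu" (len 12), cursors c1@1 c2@3 c3@8, authorship .1.2....3...
After op 5 (move_right): buffer="ulvllpjhlsqu" (len 12), cursors c1@2 c2@4 c3@9, authorship .1.2....3...
After op 6 (delete): buffer="uvlpjhsqu" (len 9), cursors c1@1 c2@2 c3@6, authorship .........
After op 7 (move_left): buffer="uvlpjhsqu" (len 9), cursors c1@0 c2@1 c3@5, authorship .........
After op 8 (insert('e')): buffer="euevlpjehsqu" (len 12), cursors c1@1 c2@3 c3@8, authorship 1.2....3....
Authorship (.=original, N=cursor N): 1 . 2 . . . . 3 . . . .
Index 6: author = original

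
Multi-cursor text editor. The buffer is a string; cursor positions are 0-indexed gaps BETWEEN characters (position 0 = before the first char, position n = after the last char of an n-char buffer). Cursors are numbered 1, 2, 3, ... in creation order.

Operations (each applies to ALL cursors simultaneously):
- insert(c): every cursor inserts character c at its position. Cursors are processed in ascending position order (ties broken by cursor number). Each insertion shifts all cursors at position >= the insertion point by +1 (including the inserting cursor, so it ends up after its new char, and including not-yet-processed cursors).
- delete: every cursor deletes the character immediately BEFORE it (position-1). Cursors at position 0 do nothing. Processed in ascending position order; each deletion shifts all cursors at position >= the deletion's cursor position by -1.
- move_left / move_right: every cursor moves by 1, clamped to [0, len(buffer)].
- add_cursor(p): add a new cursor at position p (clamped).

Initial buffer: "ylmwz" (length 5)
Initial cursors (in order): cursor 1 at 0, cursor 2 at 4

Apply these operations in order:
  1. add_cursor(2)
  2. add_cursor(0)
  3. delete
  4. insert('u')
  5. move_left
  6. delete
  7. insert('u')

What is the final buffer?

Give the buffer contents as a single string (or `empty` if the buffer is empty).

After op 1 (add_cursor(2)): buffer="ylmwz" (len 5), cursors c1@0 c3@2 c2@4, authorship .....
After op 2 (add_cursor(0)): buffer="ylmwz" (len 5), cursors c1@0 c4@0 c3@2 c2@4, authorship .....
After op 3 (delete): buffer="ymz" (len 3), cursors c1@0 c4@0 c3@1 c2@2, authorship ...
After op 4 (insert('u')): buffer="uuyumuz" (len 7), cursors c1@2 c4@2 c3@4 c2@6, authorship 14.3.2.
After op 5 (move_left): buffer="uuyumuz" (len 7), cursors c1@1 c4@1 c3@3 c2@5, authorship 14.3.2.
After op 6 (delete): buffer="uuuz" (len 4), cursors c1@0 c4@0 c3@1 c2@2, authorship 432.
After op 7 (insert('u')): buffer="uuuuuuuz" (len 8), cursors c1@2 c4@2 c3@4 c2@6, authorship 1443322.

Answer: uuuuuuuz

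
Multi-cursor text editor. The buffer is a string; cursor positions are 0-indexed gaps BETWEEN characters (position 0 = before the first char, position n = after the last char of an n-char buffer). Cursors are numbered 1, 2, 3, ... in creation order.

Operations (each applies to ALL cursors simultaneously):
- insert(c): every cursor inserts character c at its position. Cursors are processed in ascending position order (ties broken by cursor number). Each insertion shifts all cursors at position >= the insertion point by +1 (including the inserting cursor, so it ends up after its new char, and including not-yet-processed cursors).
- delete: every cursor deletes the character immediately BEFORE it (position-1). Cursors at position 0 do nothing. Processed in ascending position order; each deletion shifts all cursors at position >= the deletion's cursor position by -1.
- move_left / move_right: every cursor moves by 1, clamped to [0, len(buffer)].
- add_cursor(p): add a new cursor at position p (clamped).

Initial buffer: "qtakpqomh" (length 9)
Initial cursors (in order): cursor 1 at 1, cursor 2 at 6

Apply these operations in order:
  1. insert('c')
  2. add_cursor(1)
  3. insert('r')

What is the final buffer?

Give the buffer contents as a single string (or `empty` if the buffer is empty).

After op 1 (insert('c')): buffer="qctakpqcomh" (len 11), cursors c1@2 c2@8, authorship .1.....2...
After op 2 (add_cursor(1)): buffer="qctakpqcomh" (len 11), cursors c3@1 c1@2 c2@8, authorship .1.....2...
After op 3 (insert('r')): buffer="qrcrtakpqcromh" (len 14), cursors c3@2 c1@4 c2@11, authorship .311.....22...

Answer: qrcrtakpqcromh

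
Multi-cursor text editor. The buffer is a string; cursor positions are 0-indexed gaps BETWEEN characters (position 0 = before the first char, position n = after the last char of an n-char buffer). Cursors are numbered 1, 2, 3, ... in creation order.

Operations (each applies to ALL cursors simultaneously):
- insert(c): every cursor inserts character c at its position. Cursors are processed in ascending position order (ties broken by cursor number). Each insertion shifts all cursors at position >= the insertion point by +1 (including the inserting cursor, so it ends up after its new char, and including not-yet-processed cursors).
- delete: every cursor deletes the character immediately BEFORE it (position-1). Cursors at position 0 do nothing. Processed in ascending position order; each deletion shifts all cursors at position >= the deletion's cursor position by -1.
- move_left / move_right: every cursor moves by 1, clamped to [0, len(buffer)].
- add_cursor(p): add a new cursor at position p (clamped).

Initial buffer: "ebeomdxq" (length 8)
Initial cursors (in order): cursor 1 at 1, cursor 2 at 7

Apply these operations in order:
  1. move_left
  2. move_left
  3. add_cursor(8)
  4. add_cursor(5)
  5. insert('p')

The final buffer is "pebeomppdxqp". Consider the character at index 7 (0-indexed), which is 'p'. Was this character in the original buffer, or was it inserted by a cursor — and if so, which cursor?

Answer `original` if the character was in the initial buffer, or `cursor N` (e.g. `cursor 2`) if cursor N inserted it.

Answer: cursor 4

Derivation:
After op 1 (move_left): buffer="ebeomdxq" (len 8), cursors c1@0 c2@6, authorship ........
After op 2 (move_left): buffer="ebeomdxq" (len 8), cursors c1@0 c2@5, authorship ........
After op 3 (add_cursor(8)): buffer="ebeomdxq" (len 8), cursors c1@0 c2@5 c3@8, authorship ........
After op 4 (add_cursor(5)): buffer="ebeomdxq" (len 8), cursors c1@0 c2@5 c4@5 c3@8, authorship ........
After op 5 (insert('p')): buffer="pebeomppdxqp" (len 12), cursors c1@1 c2@8 c4@8 c3@12, authorship 1.....24...3
Authorship (.=original, N=cursor N): 1 . . . . . 2 4 . . . 3
Index 7: author = 4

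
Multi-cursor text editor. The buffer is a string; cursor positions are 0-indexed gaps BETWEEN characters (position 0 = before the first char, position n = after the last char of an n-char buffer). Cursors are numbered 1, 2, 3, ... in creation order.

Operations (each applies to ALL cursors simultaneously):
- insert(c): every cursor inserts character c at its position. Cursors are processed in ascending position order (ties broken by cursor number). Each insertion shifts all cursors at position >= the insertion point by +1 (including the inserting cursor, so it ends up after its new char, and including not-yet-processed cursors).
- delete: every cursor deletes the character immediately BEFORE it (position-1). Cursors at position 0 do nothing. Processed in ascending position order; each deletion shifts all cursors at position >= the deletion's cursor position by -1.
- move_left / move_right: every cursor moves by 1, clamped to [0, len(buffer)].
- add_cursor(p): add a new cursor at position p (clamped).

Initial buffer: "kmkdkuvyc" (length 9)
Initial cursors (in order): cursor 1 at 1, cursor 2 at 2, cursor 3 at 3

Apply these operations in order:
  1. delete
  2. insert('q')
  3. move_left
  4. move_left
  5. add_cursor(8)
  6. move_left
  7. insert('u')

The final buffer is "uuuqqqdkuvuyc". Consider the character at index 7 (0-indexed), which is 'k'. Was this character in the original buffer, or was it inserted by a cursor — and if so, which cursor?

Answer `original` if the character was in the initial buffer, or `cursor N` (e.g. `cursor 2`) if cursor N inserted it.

Answer: original

Derivation:
After op 1 (delete): buffer="dkuvyc" (len 6), cursors c1@0 c2@0 c3@0, authorship ......
After op 2 (insert('q')): buffer="qqqdkuvyc" (len 9), cursors c1@3 c2@3 c3@3, authorship 123......
After op 3 (move_left): buffer="qqqdkuvyc" (len 9), cursors c1@2 c2@2 c3@2, authorship 123......
After op 4 (move_left): buffer="qqqdkuvyc" (len 9), cursors c1@1 c2@1 c3@1, authorship 123......
After op 5 (add_cursor(8)): buffer="qqqdkuvyc" (len 9), cursors c1@1 c2@1 c3@1 c4@8, authorship 123......
After op 6 (move_left): buffer="qqqdkuvyc" (len 9), cursors c1@0 c2@0 c3@0 c4@7, authorship 123......
After op 7 (insert('u')): buffer="uuuqqqdkuvuyc" (len 13), cursors c1@3 c2@3 c3@3 c4@11, authorship 123123....4..
Authorship (.=original, N=cursor N): 1 2 3 1 2 3 . . . . 4 . .
Index 7: author = original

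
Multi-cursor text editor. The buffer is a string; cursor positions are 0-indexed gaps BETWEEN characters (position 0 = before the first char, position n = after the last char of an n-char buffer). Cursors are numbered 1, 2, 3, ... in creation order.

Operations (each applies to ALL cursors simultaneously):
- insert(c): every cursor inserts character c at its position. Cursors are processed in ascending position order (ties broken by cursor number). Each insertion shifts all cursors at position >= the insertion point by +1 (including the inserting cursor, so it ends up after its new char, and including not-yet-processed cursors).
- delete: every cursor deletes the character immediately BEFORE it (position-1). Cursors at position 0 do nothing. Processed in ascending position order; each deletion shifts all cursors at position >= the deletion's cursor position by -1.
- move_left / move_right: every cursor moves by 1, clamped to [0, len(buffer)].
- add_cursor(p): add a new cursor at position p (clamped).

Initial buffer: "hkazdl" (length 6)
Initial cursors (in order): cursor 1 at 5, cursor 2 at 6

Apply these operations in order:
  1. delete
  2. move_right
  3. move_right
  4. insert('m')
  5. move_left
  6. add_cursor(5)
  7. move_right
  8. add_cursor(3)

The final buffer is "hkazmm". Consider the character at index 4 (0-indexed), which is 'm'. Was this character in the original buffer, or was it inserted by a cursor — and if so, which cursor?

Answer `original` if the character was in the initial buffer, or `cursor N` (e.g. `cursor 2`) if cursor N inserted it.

Answer: cursor 1

Derivation:
After op 1 (delete): buffer="hkaz" (len 4), cursors c1@4 c2@4, authorship ....
After op 2 (move_right): buffer="hkaz" (len 4), cursors c1@4 c2@4, authorship ....
After op 3 (move_right): buffer="hkaz" (len 4), cursors c1@4 c2@4, authorship ....
After op 4 (insert('m')): buffer="hkazmm" (len 6), cursors c1@6 c2@6, authorship ....12
After op 5 (move_left): buffer="hkazmm" (len 6), cursors c1@5 c2@5, authorship ....12
After op 6 (add_cursor(5)): buffer="hkazmm" (len 6), cursors c1@5 c2@5 c3@5, authorship ....12
After op 7 (move_right): buffer="hkazmm" (len 6), cursors c1@6 c2@6 c3@6, authorship ....12
After op 8 (add_cursor(3)): buffer="hkazmm" (len 6), cursors c4@3 c1@6 c2@6 c3@6, authorship ....12
Authorship (.=original, N=cursor N): . . . . 1 2
Index 4: author = 1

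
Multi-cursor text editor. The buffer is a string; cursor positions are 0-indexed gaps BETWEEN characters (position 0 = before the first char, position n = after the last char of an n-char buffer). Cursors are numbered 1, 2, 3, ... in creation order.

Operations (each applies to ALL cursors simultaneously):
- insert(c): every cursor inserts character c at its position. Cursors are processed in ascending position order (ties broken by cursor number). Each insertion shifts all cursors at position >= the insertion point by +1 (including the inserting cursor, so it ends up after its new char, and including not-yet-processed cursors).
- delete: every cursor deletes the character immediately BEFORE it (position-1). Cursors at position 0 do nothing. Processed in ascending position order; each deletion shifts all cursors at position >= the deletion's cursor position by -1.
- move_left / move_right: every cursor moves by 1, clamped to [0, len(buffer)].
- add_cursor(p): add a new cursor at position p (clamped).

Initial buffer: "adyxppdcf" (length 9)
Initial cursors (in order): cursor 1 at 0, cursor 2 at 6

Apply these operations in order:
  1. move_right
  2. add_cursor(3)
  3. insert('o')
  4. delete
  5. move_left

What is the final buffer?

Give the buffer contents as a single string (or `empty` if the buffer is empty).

After op 1 (move_right): buffer="adyxppdcf" (len 9), cursors c1@1 c2@7, authorship .........
After op 2 (add_cursor(3)): buffer="adyxppdcf" (len 9), cursors c1@1 c3@3 c2@7, authorship .........
After op 3 (insert('o')): buffer="aodyoxppdocf" (len 12), cursors c1@2 c3@5 c2@10, authorship .1..3....2..
After op 4 (delete): buffer="adyxppdcf" (len 9), cursors c1@1 c3@3 c2@7, authorship .........
After op 5 (move_left): buffer="adyxppdcf" (len 9), cursors c1@0 c3@2 c2@6, authorship .........

Answer: adyxppdcf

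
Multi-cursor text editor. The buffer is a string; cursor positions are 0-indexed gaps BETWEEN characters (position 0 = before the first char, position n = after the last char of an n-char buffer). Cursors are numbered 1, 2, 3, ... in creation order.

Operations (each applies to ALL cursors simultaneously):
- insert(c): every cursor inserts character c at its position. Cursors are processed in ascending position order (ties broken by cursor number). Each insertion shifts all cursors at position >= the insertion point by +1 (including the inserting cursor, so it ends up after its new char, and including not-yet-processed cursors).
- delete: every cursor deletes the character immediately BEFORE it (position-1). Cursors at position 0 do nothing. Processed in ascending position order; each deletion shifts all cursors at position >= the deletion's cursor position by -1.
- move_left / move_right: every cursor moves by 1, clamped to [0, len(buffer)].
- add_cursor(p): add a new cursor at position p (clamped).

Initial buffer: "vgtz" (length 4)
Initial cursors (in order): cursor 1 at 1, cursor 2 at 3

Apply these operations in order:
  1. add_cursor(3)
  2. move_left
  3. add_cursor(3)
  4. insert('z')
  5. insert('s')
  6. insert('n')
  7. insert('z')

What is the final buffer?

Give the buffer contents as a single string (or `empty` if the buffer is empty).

Answer: zsnzvgzzssnnzztzsnzz

Derivation:
After op 1 (add_cursor(3)): buffer="vgtz" (len 4), cursors c1@1 c2@3 c3@3, authorship ....
After op 2 (move_left): buffer="vgtz" (len 4), cursors c1@0 c2@2 c3@2, authorship ....
After op 3 (add_cursor(3)): buffer="vgtz" (len 4), cursors c1@0 c2@2 c3@2 c4@3, authorship ....
After op 4 (insert('z')): buffer="zvgzztzz" (len 8), cursors c1@1 c2@5 c3@5 c4@7, authorship 1..23.4.
After op 5 (insert('s')): buffer="zsvgzzsstzsz" (len 12), cursors c1@2 c2@8 c3@8 c4@11, authorship 11..2323.44.
After op 6 (insert('n')): buffer="zsnvgzzssnntzsnz" (len 16), cursors c1@3 c2@11 c3@11 c4@15, authorship 111..232323.444.
After op 7 (insert('z')): buffer="zsnzvgzzssnnzztzsnzz" (len 20), cursors c1@4 c2@14 c3@14 c4@19, authorship 1111..23232323.4444.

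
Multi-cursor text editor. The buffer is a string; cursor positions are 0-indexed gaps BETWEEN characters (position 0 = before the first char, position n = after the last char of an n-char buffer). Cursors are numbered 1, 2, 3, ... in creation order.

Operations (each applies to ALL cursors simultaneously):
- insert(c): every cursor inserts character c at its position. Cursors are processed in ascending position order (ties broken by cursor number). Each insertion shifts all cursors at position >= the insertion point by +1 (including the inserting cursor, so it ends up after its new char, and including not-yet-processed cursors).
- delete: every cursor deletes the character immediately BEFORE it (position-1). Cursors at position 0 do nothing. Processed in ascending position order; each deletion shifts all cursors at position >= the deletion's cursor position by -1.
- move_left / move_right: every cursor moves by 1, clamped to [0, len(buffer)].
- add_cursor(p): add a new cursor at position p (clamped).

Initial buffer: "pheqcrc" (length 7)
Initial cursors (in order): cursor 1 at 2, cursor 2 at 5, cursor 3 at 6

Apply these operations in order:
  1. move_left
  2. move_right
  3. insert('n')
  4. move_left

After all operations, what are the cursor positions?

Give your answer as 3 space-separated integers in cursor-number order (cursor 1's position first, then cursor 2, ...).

After op 1 (move_left): buffer="pheqcrc" (len 7), cursors c1@1 c2@4 c3@5, authorship .......
After op 2 (move_right): buffer="pheqcrc" (len 7), cursors c1@2 c2@5 c3@6, authorship .......
After op 3 (insert('n')): buffer="phneqcnrnc" (len 10), cursors c1@3 c2@7 c3@9, authorship ..1...2.3.
After op 4 (move_left): buffer="phneqcnrnc" (len 10), cursors c1@2 c2@6 c3@8, authorship ..1...2.3.

Answer: 2 6 8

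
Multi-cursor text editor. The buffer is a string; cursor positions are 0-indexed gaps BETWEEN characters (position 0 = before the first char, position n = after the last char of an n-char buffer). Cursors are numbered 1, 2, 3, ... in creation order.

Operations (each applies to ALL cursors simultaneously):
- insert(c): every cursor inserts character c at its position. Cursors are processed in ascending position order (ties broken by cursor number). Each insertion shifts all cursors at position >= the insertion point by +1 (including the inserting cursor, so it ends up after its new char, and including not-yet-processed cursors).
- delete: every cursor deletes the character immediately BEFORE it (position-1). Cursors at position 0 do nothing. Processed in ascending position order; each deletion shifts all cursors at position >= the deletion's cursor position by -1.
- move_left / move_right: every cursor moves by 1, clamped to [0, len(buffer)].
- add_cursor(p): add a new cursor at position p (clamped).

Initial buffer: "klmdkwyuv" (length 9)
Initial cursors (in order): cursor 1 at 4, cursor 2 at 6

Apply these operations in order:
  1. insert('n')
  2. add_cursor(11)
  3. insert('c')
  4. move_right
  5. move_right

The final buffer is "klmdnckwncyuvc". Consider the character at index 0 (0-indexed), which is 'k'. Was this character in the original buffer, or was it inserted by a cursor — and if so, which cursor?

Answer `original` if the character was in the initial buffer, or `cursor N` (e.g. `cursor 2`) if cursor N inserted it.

Answer: original

Derivation:
After op 1 (insert('n')): buffer="klmdnkwnyuv" (len 11), cursors c1@5 c2@8, authorship ....1..2...
After op 2 (add_cursor(11)): buffer="klmdnkwnyuv" (len 11), cursors c1@5 c2@8 c3@11, authorship ....1..2...
After op 3 (insert('c')): buffer="klmdnckwncyuvc" (len 14), cursors c1@6 c2@10 c3@14, authorship ....11..22...3
After op 4 (move_right): buffer="klmdnckwncyuvc" (len 14), cursors c1@7 c2@11 c3@14, authorship ....11..22...3
After op 5 (move_right): buffer="klmdnckwncyuvc" (len 14), cursors c1@8 c2@12 c3@14, authorship ....11..22...3
Authorship (.=original, N=cursor N): . . . . 1 1 . . 2 2 . . . 3
Index 0: author = original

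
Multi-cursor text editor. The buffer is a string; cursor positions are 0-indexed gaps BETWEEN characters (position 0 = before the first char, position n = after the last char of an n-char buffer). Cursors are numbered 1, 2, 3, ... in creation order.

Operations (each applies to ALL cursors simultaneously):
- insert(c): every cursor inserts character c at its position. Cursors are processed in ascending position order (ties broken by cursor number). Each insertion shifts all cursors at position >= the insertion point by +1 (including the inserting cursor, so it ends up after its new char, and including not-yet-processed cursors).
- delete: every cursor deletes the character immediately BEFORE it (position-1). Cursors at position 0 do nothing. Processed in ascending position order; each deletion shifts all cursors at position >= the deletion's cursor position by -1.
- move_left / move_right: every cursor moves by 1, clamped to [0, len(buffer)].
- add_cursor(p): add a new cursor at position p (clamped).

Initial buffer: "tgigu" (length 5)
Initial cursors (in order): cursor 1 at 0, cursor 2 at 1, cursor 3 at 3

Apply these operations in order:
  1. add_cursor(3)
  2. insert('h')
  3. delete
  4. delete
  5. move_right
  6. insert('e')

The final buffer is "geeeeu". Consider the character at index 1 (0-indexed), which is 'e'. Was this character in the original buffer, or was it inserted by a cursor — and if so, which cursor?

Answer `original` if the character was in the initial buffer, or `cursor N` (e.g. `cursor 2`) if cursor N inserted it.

Answer: cursor 1

Derivation:
After op 1 (add_cursor(3)): buffer="tgigu" (len 5), cursors c1@0 c2@1 c3@3 c4@3, authorship .....
After op 2 (insert('h')): buffer="hthgihhgu" (len 9), cursors c1@1 c2@3 c3@7 c4@7, authorship 1.2..34..
After op 3 (delete): buffer="tgigu" (len 5), cursors c1@0 c2@1 c3@3 c4@3, authorship .....
After op 4 (delete): buffer="gu" (len 2), cursors c1@0 c2@0 c3@0 c4@0, authorship ..
After op 5 (move_right): buffer="gu" (len 2), cursors c1@1 c2@1 c3@1 c4@1, authorship ..
After op 6 (insert('e')): buffer="geeeeu" (len 6), cursors c1@5 c2@5 c3@5 c4@5, authorship .1234.
Authorship (.=original, N=cursor N): . 1 2 3 4 .
Index 1: author = 1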